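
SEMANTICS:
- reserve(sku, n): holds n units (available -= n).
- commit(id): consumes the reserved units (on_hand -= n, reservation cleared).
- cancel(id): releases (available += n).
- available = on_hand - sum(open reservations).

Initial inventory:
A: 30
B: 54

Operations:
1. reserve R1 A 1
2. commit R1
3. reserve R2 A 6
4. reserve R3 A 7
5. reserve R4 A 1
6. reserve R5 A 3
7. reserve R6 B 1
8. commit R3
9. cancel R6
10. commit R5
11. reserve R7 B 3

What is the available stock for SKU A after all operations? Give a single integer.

Answer: 12

Derivation:
Step 1: reserve R1 A 1 -> on_hand[A=30 B=54] avail[A=29 B=54] open={R1}
Step 2: commit R1 -> on_hand[A=29 B=54] avail[A=29 B=54] open={}
Step 3: reserve R2 A 6 -> on_hand[A=29 B=54] avail[A=23 B=54] open={R2}
Step 4: reserve R3 A 7 -> on_hand[A=29 B=54] avail[A=16 B=54] open={R2,R3}
Step 5: reserve R4 A 1 -> on_hand[A=29 B=54] avail[A=15 B=54] open={R2,R3,R4}
Step 6: reserve R5 A 3 -> on_hand[A=29 B=54] avail[A=12 B=54] open={R2,R3,R4,R5}
Step 7: reserve R6 B 1 -> on_hand[A=29 B=54] avail[A=12 B=53] open={R2,R3,R4,R5,R6}
Step 8: commit R3 -> on_hand[A=22 B=54] avail[A=12 B=53] open={R2,R4,R5,R6}
Step 9: cancel R6 -> on_hand[A=22 B=54] avail[A=12 B=54] open={R2,R4,R5}
Step 10: commit R5 -> on_hand[A=19 B=54] avail[A=12 B=54] open={R2,R4}
Step 11: reserve R7 B 3 -> on_hand[A=19 B=54] avail[A=12 B=51] open={R2,R4,R7}
Final available[A] = 12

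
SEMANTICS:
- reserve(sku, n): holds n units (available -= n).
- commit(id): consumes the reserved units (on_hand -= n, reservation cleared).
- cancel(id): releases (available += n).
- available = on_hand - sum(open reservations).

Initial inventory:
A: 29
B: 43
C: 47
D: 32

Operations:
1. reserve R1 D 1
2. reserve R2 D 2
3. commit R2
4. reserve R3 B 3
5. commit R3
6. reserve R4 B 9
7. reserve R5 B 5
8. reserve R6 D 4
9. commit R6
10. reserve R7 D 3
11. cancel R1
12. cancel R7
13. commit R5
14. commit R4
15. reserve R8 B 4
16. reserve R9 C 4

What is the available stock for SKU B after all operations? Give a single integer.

Step 1: reserve R1 D 1 -> on_hand[A=29 B=43 C=47 D=32] avail[A=29 B=43 C=47 D=31] open={R1}
Step 2: reserve R2 D 2 -> on_hand[A=29 B=43 C=47 D=32] avail[A=29 B=43 C=47 D=29] open={R1,R2}
Step 3: commit R2 -> on_hand[A=29 B=43 C=47 D=30] avail[A=29 B=43 C=47 D=29] open={R1}
Step 4: reserve R3 B 3 -> on_hand[A=29 B=43 C=47 D=30] avail[A=29 B=40 C=47 D=29] open={R1,R3}
Step 5: commit R3 -> on_hand[A=29 B=40 C=47 D=30] avail[A=29 B=40 C=47 D=29] open={R1}
Step 6: reserve R4 B 9 -> on_hand[A=29 B=40 C=47 D=30] avail[A=29 B=31 C=47 D=29] open={R1,R4}
Step 7: reserve R5 B 5 -> on_hand[A=29 B=40 C=47 D=30] avail[A=29 B=26 C=47 D=29] open={R1,R4,R5}
Step 8: reserve R6 D 4 -> on_hand[A=29 B=40 C=47 D=30] avail[A=29 B=26 C=47 D=25] open={R1,R4,R5,R6}
Step 9: commit R6 -> on_hand[A=29 B=40 C=47 D=26] avail[A=29 B=26 C=47 D=25] open={R1,R4,R5}
Step 10: reserve R7 D 3 -> on_hand[A=29 B=40 C=47 D=26] avail[A=29 B=26 C=47 D=22] open={R1,R4,R5,R7}
Step 11: cancel R1 -> on_hand[A=29 B=40 C=47 D=26] avail[A=29 B=26 C=47 D=23] open={R4,R5,R7}
Step 12: cancel R7 -> on_hand[A=29 B=40 C=47 D=26] avail[A=29 B=26 C=47 D=26] open={R4,R5}
Step 13: commit R5 -> on_hand[A=29 B=35 C=47 D=26] avail[A=29 B=26 C=47 D=26] open={R4}
Step 14: commit R4 -> on_hand[A=29 B=26 C=47 D=26] avail[A=29 B=26 C=47 D=26] open={}
Step 15: reserve R8 B 4 -> on_hand[A=29 B=26 C=47 D=26] avail[A=29 B=22 C=47 D=26] open={R8}
Step 16: reserve R9 C 4 -> on_hand[A=29 B=26 C=47 D=26] avail[A=29 B=22 C=43 D=26] open={R8,R9}
Final available[B] = 22

Answer: 22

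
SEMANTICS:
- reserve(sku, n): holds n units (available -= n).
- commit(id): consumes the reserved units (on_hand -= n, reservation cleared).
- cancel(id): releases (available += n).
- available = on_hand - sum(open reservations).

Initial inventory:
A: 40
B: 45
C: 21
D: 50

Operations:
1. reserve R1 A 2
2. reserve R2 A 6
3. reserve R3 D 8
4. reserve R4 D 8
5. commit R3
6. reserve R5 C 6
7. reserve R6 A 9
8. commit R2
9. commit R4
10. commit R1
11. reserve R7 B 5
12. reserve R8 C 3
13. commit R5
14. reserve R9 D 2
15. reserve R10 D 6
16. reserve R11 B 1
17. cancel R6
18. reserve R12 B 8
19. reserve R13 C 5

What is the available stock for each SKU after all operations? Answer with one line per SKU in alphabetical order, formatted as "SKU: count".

Step 1: reserve R1 A 2 -> on_hand[A=40 B=45 C=21 D=50] avail[A=38 B=45 C=21 D=50] open={R1}
Step 2: reserve R2 A 6 -> on_hand[A=40 B=45 C=21 D=50] avail[A=32 B=45 C=21 D=50] open={R1,R2}
Step 3: reserve R3 D 8 -> on_hand[A=40 B=45 C=21 D=50] avail[A=32 B=45 C=21 D=42] open={R1,R2,R3}
Step 4: reserve R4 D 8 -> on_hand[A=40 B=45 C=21 D=50] avail[A=32 B=45 C=21 D=34] open={R1,R2,R3,R4}
Step 5: commit R3 -> on_hand[A=40 B=45 C=21 D=42] avail[A=32 B=45 C=21 D=34] open={R1,R2,R4}
Step 6: reserve R5 C 6 -> on_hand[A=40 B=45 C=21 D=42] avail[A=32 B=45 C=15 D=34] open={R1,R2,R4,R5}
Step 7: reserve R6 A 9 -> on_hand[A=40 B=45 C=21 D=42] avail[A=23 B=45 C=15 D=34] open={R1,R2,R4,R5,R6}
Step 8: commit R2 -> on_hand[A=34 B=45 C=21 D=42] avail[A=23 B=45 C=15 D=34] open={R1,R4,R5,R6}
Step 9: commit R4 -> on_hand[A=34 B=45 C=21 D=34] avail[A=23 B=45 C=15 D=34] open={R1,R5,R6}
Step 10: commit R1 -> on_hand[A=32 B=45 C=21 D=34] avail[A=23 B=45 C=15 D=34] open={R5,R6}
Step 11: reserve R7 B 5 -> on_hand[A=32 B=45 C=21 D=34] avail[A=23 B=40 C=15 D=34] open={R5,R6,R7}
Step 12: reserve R8 C 3 -> on_hand[A=32 B=45 C=21 D=34] avail[A=23 B=40 C=12 D=34] open={R5,R6,R7,R8}
Step 13: commit R5 -> on_hand[A=32 B=45 C=15 D=34] avail[A=23 B=40 C=12 D=34] open={R6,R7,R8}
Step 14: reserve R9 D 2 -> on_hand[A=32 B=45 C=15 D=34] avail[A=23 B=40 C=12 D=32] open={R6,R7,R8,R9}
Step 15: reserve R10 D 6 -> on_hand[A=32 B=45 C=15 D=34] avail[A=23 B=40 C=12 D=26] open={R10,R6,R7,R8,R9}
Step 16: reserve R11 B 1 -> on_hand[A=32 B=45 C=15 D=34] avail[A=23 B=39 C=12 D=26] open={R10,R11,R6,R7,R8,R9}
Step 17: cancel R6 -> on_hand[A=32 B=45 C=15 D=34] avail[A=32 B=39 C=12 D=26] open={R10,R11,R7,R8,R9}
Step 18: reserve R12 B 8 -> on_hand[A=32 B=45 C=15 D=34] avail[A=32 B=31 C=12 D=26] open={R10,R11,R12,R7,R8,R9}
Step 19: reserve R13 C 5 -> on_hand[A=32 B=45 C=15 D=34] avail[A=32 B=31 C=7 D=26] open={R10,R11,R12,R13,R7,R8,R9}

Answer: A: 32
B: 31
C: 7
D: 26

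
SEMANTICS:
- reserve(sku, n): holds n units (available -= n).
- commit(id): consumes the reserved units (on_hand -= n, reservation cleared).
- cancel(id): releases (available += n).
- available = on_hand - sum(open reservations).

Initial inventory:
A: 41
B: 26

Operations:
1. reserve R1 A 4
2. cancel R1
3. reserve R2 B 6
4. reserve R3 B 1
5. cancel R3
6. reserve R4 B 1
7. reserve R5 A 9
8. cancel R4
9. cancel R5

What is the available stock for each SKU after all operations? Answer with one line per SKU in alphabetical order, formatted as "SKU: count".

Step 1: reserve R1 A 4 -> on_hand[A=41 B=26] avail[A=37 B=26] open={R1}
Step 2: cancel R1 -> on_hand[A=41 B=26] avail[A=41 B=26] open={}
Step 3: reserve R2 B 6 -> on_hand[A=41 B=26] avail[A=41 B=20] open={R2}
Step 4: reserve R3 B 1 -> on_hand[A=41 B=26] avail[A=41 B=19] open={R2,R3}
Step 5: cancel R3 -> on_hand[A=41 B=26] avail[A=41 B=20] open={R2}
Step 6: reserve R4 B 1 -> on_hand[A=41 B=26] avail[A=41 B=19] open={R2,R4}
Step 7: reserve R5 A 9 -> on_hand[A=41 B=26] avail[A=32 B=19] open={R2,R4,R5}
Step 8: cancel R4 -> on_hand[A=41 B=26] avail[A=32 B=20] open={R2,R5}
Step 9: cancel R5 -> on_hand[A=41 B=26] avail[A=41 B=20] open={R2}

Answer: A: 41
B: 20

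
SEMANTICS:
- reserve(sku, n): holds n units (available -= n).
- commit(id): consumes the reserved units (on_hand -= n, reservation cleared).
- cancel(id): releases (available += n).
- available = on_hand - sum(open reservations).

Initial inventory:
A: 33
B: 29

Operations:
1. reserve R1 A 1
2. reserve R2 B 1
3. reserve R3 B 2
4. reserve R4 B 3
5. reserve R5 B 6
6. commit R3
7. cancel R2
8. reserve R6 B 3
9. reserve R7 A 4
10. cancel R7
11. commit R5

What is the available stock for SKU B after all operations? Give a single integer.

Step 1: reserve R1 A 1 -> on_hand[A=33 B=29] avail[A=32 B=29] open={R1}
Step 2: reserve R2 B 1 -> on_hand[A=33 B=29] avail[A=32 B=28] open={R1,R2}
Step 3: reserve R3 B 2 -> on_hand[A=33 B=29] avail[A=32 B=26] open={R1,R2,R3}
Step 4: reserve R4 B 3 -> on_hand[A=33 B=29] avail[A=32 B=23] open={R1,R2,R3,R4}
Step 5: reserve R5 B 6 -> on_hand[A=33 B=29] avail[A=32 B=17] open={R1,R2,R3,R4,R5}
Step 6: commit R3 -> on_hand[A=33 B=27] avail[A=32 B=17] open={R1,R2,R4,R5}
Step 7: cancel R2 -> on_hand[A=33 B=27] avail[A=32 B=18] open={R1,R4,R5}
Step 8: reserve R6 B 3 -> on_hand[A=33 B=27] avail[A=32 B=15] open={R1,R4,R5,R6}
Step 9: reserve R7 A 4 -> on_hand[A=33 B=27] avail[A=28 B=15] open={R1,R4,R5,R6,R7}
Step 10: cancel R7 -> on_hand[A=33 B=27] avail[A=32 B=15] open={R1,R4,R5,R6}
Step 11: commit R5 -> on_hand[A=33 B=21] avail[A=32 B=15] open={R1,R4,R6}
Final available[B] = 15

Answer: 15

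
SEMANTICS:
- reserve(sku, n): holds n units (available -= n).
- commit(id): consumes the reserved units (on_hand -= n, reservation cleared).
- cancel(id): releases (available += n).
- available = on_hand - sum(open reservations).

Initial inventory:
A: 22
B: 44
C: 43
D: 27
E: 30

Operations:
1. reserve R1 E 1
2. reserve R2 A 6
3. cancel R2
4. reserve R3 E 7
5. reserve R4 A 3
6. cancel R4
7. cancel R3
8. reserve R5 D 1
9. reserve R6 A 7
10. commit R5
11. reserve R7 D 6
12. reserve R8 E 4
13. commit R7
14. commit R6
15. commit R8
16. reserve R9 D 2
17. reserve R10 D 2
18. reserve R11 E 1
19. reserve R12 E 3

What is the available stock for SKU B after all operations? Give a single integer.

Answer: 44

Derivation:
Step 1: reserve R1 E 1 -> on_hand[A=22 B=44 C=43 D=27 E=30] avail[A=22 B=44 C=43 D=27 E=29] open={R1}
Step 2: reserve R2 A 6 -> on_hand[A=22 B=44 C=43 D=27 E=30] avail[A=16 B=44 C=43 D=27 E=29] open={R1,R2}
Step 3: cancel R2 -> on_hand[A=22 B=44 C=43 D=27 E=30] avail[A=22 B=44 C=43 D=27 E=29] open={R1}
Step 4: reserve R3 E 7 -> on_hand[A=22 B=44 C=43 D=27 E=30] avail[A=22 B=44 C=43 D=27 E=22] open={R1,R3}
Step 5: reserve R4 A 3 -> on_hand[A=22 B=44 C=43 D=27 E=30] avail[A=19 B=44 C=43 D=27 E=22] open={R1,R3,R4}
Step 6: cancel R4 -> on_hand[A=22 B=44 C=43 D=27 E=30] avail[A=22 B=44 C=43 D=27 E=22] open={R1,R3}
Step 7: cancel R3 -> on_hand[A=22 B=44 C=43 D=27 E=30] avail[A=22 B=44 C=43 D=27 E=29] open={R1}
Step 8: reserve R5 D 1 -> on_hand[A=22 B=44 C=43 D=27 E=30] avail[A=22 B=44 C=43 D=26 E=29] open={R1,R5}
Step 9: reserve R6 A 7 -> on_hand[A=22 B=44 C=43 D=27 E=30] avail[A=15 B=44 C=43 D=26 E=29] open={R1,R5,R6}
Step 10: commit R5 -> on_hand[A=22 B=44 C=43 D=26 E=30] avail[A=15 B=44 C=43 D=26 E=29] open={R1,R6}
Step 11: reserve R7 D 6 -> on_hand[A=22 B=44 C=43 D=26 E=30] avail[A=15 B=44 C=43 D=20 E=29] open={R1,R6,R7}
Step 12: reserve R8 E 4 -> on_hand[A=22 B=44 C=43 D=26 E=30] avail[A=15 B=44 C=43 D=20 E=25] open={R1,R6,R7,R8}
Step 13: commit R7 -> on_hand[A=22 B=44 C=43 D=20 E=30] avail[A=15 B=44 C=43 D=20 E=25] open={R1,R6,R8}
Step 14: commit R6 -> on_hand[A=15 B=44 C=43 D=20 E=30] avail[A=15 B=44 C=43 D=20 E=25] open={R1,R8}
Step 15: commit R8 -> on_hand[A=15 B=44 C=43 D=20 E=26] avail[A=15 B=44 C=43 D=20 E=25] open={R1}
Step 16: reserve R9 D 2 -> on_hand[A=15 B=44 C=43 D=20 E=26] avail[A=15 B=44 C=43 D=18 E=25] open={R1,R9}
Step 17: reserve R10 D 2 -> on_hand[A=15 B=44 C=43 D=20 E=26] avail[A=15 B=44 C=43 D=16 E=25] open={R1,R10,R9}
Step 18: reserve R11 E 1 -> on_hand[A=15 B=44 C=43 D=20 E=26] avail[A=15 B=44 C=43 D=16 E=24] open={R1,R10,R11,R9}
Step 19: reserve R12 E 3 -> on_hand[A=15 B=44 C=43 D=20 E=26] avail[A=15 B=44 C=43 D=16 E=21] open={R1,R10,R11,R12,R9}
Final available[B] = 44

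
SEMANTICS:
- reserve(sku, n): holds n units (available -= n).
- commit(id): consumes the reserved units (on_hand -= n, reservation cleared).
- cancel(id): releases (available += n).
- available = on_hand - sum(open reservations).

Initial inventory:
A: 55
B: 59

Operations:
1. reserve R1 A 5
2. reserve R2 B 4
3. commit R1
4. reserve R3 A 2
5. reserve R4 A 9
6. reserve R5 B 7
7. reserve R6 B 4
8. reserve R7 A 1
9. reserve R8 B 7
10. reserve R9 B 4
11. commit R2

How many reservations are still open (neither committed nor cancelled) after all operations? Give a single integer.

Step 1: reserve R1 A 5 -> on_hand[A=55 B=59] avail[A=50 B=59] open={R1}
Step 2: reserve R2 B 4 -> on_hand[A=55 B=59] avail[A=50 B=55] open={R1,R2}
Step 3: commit R1 -> on_hand[A=50 B=59] avail[A=50 B=55] open={R2}
Step 4: reserve R3 A 2 -> on_hand[A=50 B=59] avail[A=48 B=55] open={R2,R3}
Step 5: reserve R4 A 9 -> on_hand[A=50 B=59] avail[A=39 B=55] open={R2,R3,R4}
Step 6: reserve R5 B 7 -> on_hand[A=50 B=59] avail[A=39 B=48] open={R2,R3,R4,R5}
Step 7: reserve R6 B 4 -> on_hand[A=50 B=59] avail[A=39 B=44] open={R2,R3,R4,R5,R6}
Step 8: reserve R7 A 1 -> on_hand[A=50 B=59] avail[A=38 B=44] open={R2,R3,R4,R5,R6,R7}
Step 9: reserve R8 B 7 -> on_hand[A=50 B=59] avail[A=38 B=37] open={R2,R3,R4,R5,R6,R7,R8}
Step 10: reserve R9 B 4 -> on_hand[A=50 B=59] avail[A=38 B=33] open={R2,R3,R4,R5,R6,R7,R8,R9}
Step 11: commit R2 -> on_hand[A=50 B=55] avail[A=38 B=33] open={R3,R4,R5,R6,R7,R8,R9}
Open reservations: ['R3', 'R4', 'R5', 'R6', 'R7', 'R8', 'R9'] -> 7

Answer: 7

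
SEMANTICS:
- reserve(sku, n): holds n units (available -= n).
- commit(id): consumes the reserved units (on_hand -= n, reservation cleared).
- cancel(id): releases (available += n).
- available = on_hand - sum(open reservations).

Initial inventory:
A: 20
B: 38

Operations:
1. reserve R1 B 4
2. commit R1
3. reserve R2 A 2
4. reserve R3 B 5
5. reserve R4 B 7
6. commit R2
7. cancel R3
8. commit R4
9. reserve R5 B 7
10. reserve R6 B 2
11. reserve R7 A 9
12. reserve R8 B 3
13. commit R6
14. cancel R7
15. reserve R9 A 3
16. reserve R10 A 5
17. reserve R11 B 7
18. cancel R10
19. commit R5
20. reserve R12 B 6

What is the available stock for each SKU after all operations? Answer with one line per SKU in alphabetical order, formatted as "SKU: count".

Step 1: reserve R1 B 4 -> on_hand[A=20 B=38] avail[A=20 B=34] open={R1}
Step 2: commit R1 -> on_hand[A=20 B=34] avail[A=20 B=34] open={}
Step 3: reserve R2 A 2 -> on_hand[A=20 B=34] avail[A=18 B=34] open={R2}
Step 4: reserve R3 B 5 -> on_hand[A=20 B=34] avail[A=18 B=29] open={R2,R3}
Step 5: reserve R4 B 7 -> on_hand[A=20 B=34] avail[A=18 B=22] open={R2,R3,R4}
Step 6: commit R2 -> on_hand[A=18 B=34] avail[A=18 B=22] open={R3,R4}
Step 7: cancel R3 -> on_hand[A=18 B=34] avail[A=18 B=27] open={R4}
Step 8: commit R4 -> on_hand[A=18 B=27] avail[A=18 B=27] open={}
Step 9: reserve R5 B 7 -> on_hand[A=18 B=27] avail[A=18 B=20] open={R5}
Step 10: reserve R6 B 2 -> on_hand[A=18 B=27] avail[A=18 B=18] open={R5,R6}
Step 11: reserve R7 A 9 -> on_hand[A=18 B=27] avail[A=9 B=18] open={R5,R6,R7}
Step 12: reserve R8 B 3 -> on_hand[A=18 B=27] avail[A=9 B=15] open={R5,R6,R7,R8}
Step 13: commit R6 -> on_hand[A=18 B=25] avail[A=9 B=15] open={R5,R7,R8}
Step 14: cancel R7 -> on_hand[A=18 B=25] avail[A=18 B=15] open={R5,R8}
Step 15: reserve R9 A 3 -> on_hand[A=18 B=25] avail[A=15 B=15] open={R5,R8,R9}
Step 16: reserve R10 A 5 -> on_hand[A=18 B=25] avail[A=10 B=15] open={R10,R5,R8,R9}
Step 17: reserve R11 B 7 -> on_hand[A=18 B=25] avail[A=10 B=8] open={R10,R11,R5,R8,R9}
Step 18: cancel R10 -> on_hand[A=18 B=25] avail[A=15 B=8] open={R11,R5,R8,R9}
Step 19: commit R5 -> on_hand[A=18 B=18] avail[A=15 B=8] open={R11,R8,R9}
Step 20: reserve R12 B 6 -> on_hand[A=18 B=18] avail[A=15 B=2] open={R11,R12,R8,R9}

Answer: A: 15
B: 2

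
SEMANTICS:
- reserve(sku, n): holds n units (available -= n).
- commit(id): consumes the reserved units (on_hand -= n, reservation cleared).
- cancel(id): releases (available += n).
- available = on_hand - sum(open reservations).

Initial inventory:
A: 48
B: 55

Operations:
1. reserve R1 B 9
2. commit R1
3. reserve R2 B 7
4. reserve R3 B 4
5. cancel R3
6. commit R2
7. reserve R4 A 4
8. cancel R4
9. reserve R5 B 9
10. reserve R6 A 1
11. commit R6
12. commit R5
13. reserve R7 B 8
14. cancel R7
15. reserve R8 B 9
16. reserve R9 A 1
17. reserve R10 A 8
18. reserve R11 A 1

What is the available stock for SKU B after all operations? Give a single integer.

Step 1: reserve R1 B 9 -> on_hand[A=48 B=55] avail[A=48 B=46] open={R1}
Step 2: commit R1 -> on_hand[A=48 B=46] avail[A=48 B=46] open={}
Step 3: reserve R2 B 7 -> on_hand[A=48 B=46] avail[A=48 B=39] open={R2}
Step 4: reserve R3 B 4 -> on_hand[A=48 B=46] avail[A=48 B=35] open={R2,R3}
Step 5: cancel R3 -> on_hand[A=48 B=46] avail[A=48 B=39] open={R2}
Step 6: commit R2 -> on_hand[A=48 B=39] avail[A=48 B=39] open={}
Step 7: reserve R4 A 4 -> on_hand[A=48 B=39] avail[A=44 B=39] open={R4}
Step 8: cancel R4 -> on_hand[A=48 B=39] avail[A=48 B=39] open={}
Step 9: reserve R5 B 9 -> on_hand[A=48 B=39] avail[A=48 B=30] open={R5}
Step 10: reserve R6 A 1 -> on_hand[A=48 B=39] avail[A=47 B=30] open={R5,R6}
Step 11: commit R6 -> on_hand[A=47 B=39] avail[A=47 B=30] open={R5}
Step 12: commit R5 -> on_hand[A=47 B=30] avail[A=47 B=30] open={}
Step 13: reserve R7 B 8 -> on_hand[A=47 B=30] avail[A=47 B=22] open={R7}
Step 14: cancel R7 -> on_hand[A=47 B=30] avail[A=47 B=30] open={}
Step 15: reserve R8 B 9 -> on_hand[A=47 B=30] avail[A=47 B=21] open={R8}
Step 16: reserve R9 A 1 -> on_hand[A=47 B=30] avail[A=46 B=21] open={R8,R9}
Step 17: reserve R10 A 8 -> on_hand[A=47 B=30] avail[A=38 B=21] open={R10,R8,R9}
Step 18: reserve R11 A 1 -> on_hand[A=47 B=30] avail[A=37 B=21] open={R10,R11,R8,R9}
Final available[B] = 21

Answer: 21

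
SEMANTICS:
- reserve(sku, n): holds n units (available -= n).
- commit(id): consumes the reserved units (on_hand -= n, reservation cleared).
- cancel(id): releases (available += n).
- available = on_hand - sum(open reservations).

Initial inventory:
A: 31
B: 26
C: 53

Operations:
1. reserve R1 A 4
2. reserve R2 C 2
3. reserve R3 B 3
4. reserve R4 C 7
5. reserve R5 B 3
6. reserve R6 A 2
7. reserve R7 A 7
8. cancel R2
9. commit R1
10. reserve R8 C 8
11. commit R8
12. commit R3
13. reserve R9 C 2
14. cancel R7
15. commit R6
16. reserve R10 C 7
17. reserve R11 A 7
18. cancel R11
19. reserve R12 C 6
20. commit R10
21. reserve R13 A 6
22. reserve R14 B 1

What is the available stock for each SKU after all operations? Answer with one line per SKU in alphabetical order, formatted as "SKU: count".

Answer: A: 19
B: 19
C: 23

Derivation:
Step 1: reserve R1 A 4 -> on_hand[A=31 B=26 C=53] avail[A=27 B=26 C=53] open={R1}
Step 2: reserve R2 C 2 -> on_hand[A=31 B=26 C=53] avail[A=27 B=26 C=51] open={R1,R2}
Step 3: reserve R3 B 3 -> on_hand[A=31 B=26 C=53] avail[A=27 B=23 C=51] open={R1,R2,R3}
Step 4: reserve R4 C 7 -> on_hand[A=31 B=26 C=53] avail[A=27 B=23 C=44] open={R1,R2,R3,R4}
Step 5: reserve R5 B 3 -> on_hand[A=31 B=26 C=53] avail[A=27 B=20 C=44] open={R1,R2,R3,R4,R5}
Step 6: reserve R6 A 2 -> on_hand[A=31 B=26 C=53] avail[A=25 B=20 C=44] open={R1,R2,R3,R4,R5,R6}
Step 7: reserve R7 A 7 -> on_hand[A=31 B=26 C=53] avail[A=18 B=20 C=44] open={R1,R2,R3,R4,R5,R6,R7}
Step 8: cancel R2 -> on_hand[A=31 B=26 C=53] avail[A=18 B=20 C=46] open={R1,R3,R4,R5,R6,R7}
Step 9: commit R1 -> on_hand[A=27 B=26 C=53] avail[A=18 B=20 C=46] open={R3,R4,R5,R6,R7}
Step 10: reserve R8 C 8 -> on_hand[A=27 B=26 C=53] avail[A=18 B=20 C=38] open={R3,R4,R5,R6,R7,R8}
Step 11: commit R8 -> on_hand[A=27 B=26 C=45] avail[A=18 B=20 C=38] open={R3,R4,R5,R6,R7}
Step 12: commit R3 -> on_hand[A=27 B=23 C=45] avail[A=18 B=20 C=38] open={R4,R5,R6,R7}
Step 13: reserve R9 C 2 -> on_hand[A=27 B=23 C=45] avail[A=18 B=20 C=36] open={R4,R5,R6,R7,R9}
Step 14: cancel R7 -> on_hand[A=27 B=23 C=45] avail[A=25 B=20 C=36] open={R4,R5,R6,R9}
Step 15: commit R6 -> on_hand[A=25 B=23 C=45] avail[A=25 B=20 C=36] open={R4,R5,R9}
Step 16: reserve R10 C 7 -> on_hand[A=25 B=23 C=45] avail[A=25 B=20 C=29] open={R10,R4,R5,R9}
Step 17: reserve R11 A 7 -> on_hand[A=25 B=23 C=45] avail[A=18 B=20 C=29] open={R10,R11,R4,R5,R9}
Step 18: cancel R11 -> on_hand[A=25 B=23 C=45] avail[A=25 B=20 C=29] open={R10,R4,R5,R9}
Step 19: reserve R12 C 6 -> on_hand[A=25 B=23 C=45] avail[A=25 B=20 C=23] open={R10,R12,R4,R5,R9}
Step 20: commit R10 -> on_hand[A=25 B=23 C=38] avail[A=25 B=20 C=23] open={R12,R4,R5,R9}
Step 21: reserve R13 A 6 -> on_hand[A=25 B=23 C=38] avail[A=19 B=20 C=23] open={R12,R13,R4,R5,R9}
Step 22: reserve R14 B 1 -> on_hand[A=25 B=23 C=38] avail[A=19 B=19 C=23] open={R12,R13,R14,R4,R5,R9}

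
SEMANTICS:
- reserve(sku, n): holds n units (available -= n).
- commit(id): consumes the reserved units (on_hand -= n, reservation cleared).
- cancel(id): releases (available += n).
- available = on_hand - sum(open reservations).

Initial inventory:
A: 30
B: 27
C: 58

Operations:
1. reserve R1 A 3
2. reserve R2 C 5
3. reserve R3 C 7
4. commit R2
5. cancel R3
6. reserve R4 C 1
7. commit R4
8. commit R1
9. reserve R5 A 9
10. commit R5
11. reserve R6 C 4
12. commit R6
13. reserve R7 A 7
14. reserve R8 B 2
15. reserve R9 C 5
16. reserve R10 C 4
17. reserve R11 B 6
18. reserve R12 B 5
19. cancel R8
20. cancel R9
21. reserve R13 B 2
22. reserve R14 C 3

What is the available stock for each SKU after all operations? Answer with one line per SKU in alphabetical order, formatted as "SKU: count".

Step 1: reserve R1 A 3 -> on_hand[A=30 B=27 C=58] avail[A=27 B=27 C=58] open={R1}
Step 2: reserve R2 C 5 -> on_hand[A=30 B=27 C=58] avail[A=27 B=27 C=53] open={R1,R2}
Step 3: reserve R3 C 7 -> on_hand[A=30 B=27 C=58] avail[A=27 B=27 C=46] open={R1,R2,R3}
Step 4: commit R2 -> on_hand[A=30 B=27 C=53] avail[A=27 B=27 C=46] open={R1,R3}
Step 5: cancel R3 -> on_hand[A=30 B=27 C=53] avail[A=27 B=27 C=53] open={R1}
Step 6: reserve R4 C 1 -> on_hand[A=30 B=27 C=53] avail[A=27 B=27 C=52] open={R1,R4}
Step 7: commit R4 -> on_hand[A=30 B=27 C=52] avail[A=27 B=27 C=52] open={R1}
Step 8: commit R1 -> on_hand[A=27 B=27 C=52] avail[A=27 B=27 C=52] open={}
Step 9: reserve R5 A 9 -> on_hand[A=27 B=27 C=52] avail[A=18 B=27 C=52] open={R5}
Step 10: commit R5 -> on_hand[A=18 B=27 C=52] avail[A=18 B=27 C=52] open={}
Step 11: reserve R6 C 4 -> on_hand[A=18 B=27 C=52] avail[A=18 B=27 C=48] open={R6}
Step 12: commit R6 -> on_hand[A=18 B=27 C=48] avail[A=18 B=27 C=48] open={}
Step 13: reserve R7 A 7 -> on_hand[A=18 B=27 C=48] avail[A=11 B=27 C=48] open={R7}
Step 14: reserve R8 B 2 -> on_hand[A=18 B=27 C=48] avail[A=11 B=25 C=48] open={R7,R8}
Step 15: reserve R9 C 5 -> on_hand[A=18 B=27 C=48] avail[A=11 B=25 C=43] open={R7,R8,R9}
Step 16: reserve R10 C 4 -> on_hand[A=18 B=27 C=48] avail[A=11 B=25 C=39] open={R10,R7,R8,R9}
Step 17: reserve R11 B 6 -> on_hand[A=18 B=27 C=48] avail[A=11 B=19 C=39] open={R10,R11,R7,R8,R9}
Step 18: reserve R12 B 5 -> on_hand[A=18 B=27 C=48] avail[A=11 B=14 C=39] open={R10,R11,R12,R7,R8,R9}
Step 19: cancel R8 -> on_hand[A=18 B=27 C=48] avail[A=11 B=16 C=39] open={R10,R11,R12,R7,R9}
Step 20: cancel R9 -> on_hand[A=18 B=27 C=48] avail[A=11 B=16 C=44] open={R10,R11,R12,R7}
Step 21: reserve R13 B 2 -> on_hand[A=18 B=27 C=48] avail[A=11 B=14 C=44] open={R10,R11,R12,R13,R7}
Step 22: reserve R14 C 3 -> on_hand[A=18 B=27 C=48] avail[A=11 B=14 C=41] open={R10,R11,R12,R13,R14,R7}

Answer: A: 11
B: 14
C: 41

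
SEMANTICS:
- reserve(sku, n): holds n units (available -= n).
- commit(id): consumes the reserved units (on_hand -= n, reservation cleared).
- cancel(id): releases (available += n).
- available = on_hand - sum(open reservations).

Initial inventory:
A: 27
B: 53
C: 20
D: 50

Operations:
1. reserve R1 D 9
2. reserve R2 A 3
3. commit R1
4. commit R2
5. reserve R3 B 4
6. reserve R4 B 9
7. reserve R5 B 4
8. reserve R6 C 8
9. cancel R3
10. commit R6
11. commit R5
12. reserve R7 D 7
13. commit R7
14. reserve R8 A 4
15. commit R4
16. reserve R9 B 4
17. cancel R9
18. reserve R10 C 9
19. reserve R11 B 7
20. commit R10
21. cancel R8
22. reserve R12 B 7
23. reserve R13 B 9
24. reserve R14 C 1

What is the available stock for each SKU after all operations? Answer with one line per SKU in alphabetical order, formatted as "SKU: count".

Step 1: reserve R1 D 9 -> on_hand[A=27 B=53 C=20 D=50] avail[A=27 B=53 C=20 D=41] open={R1}
Step 2: reserve R2 A 3 -> on_hand[A=27 B=53 C=20 D=50] avail[A=24 B=53 C=20 D=41] open={R1,R2}
Step 3: commit R1 -> on_hand[A=27 B=53 C=20 D=41] avail[A=24 B=53 C=20 D=41] open={R2}
Step 4: commit R2 -> on_hand[A=24 B=53 C=20 D=41] avail[A=24 B=53 C=20 D=41] open={}
Step 5: reserve R3 B 4 -> on_hand[A=24 B=53 C=20 D=41] avail[A=24 B=49 C=20 D=41] open={R3}
Step 6: reserve R4 B 9 -> on_hand[A=24 B=53 C=20 D=41] avail[A=24 B=40 C=20 D=41] open={R3,R4}
Step 7: reserve R5 B 4 -> on_hand[A=24 B=53 C=20 D=41] avail[A=24 B=36 C=20 D=41] open={R3,R4,R5}
Step 8: reserve R6 C 8 -> on_hand[A=24 B=53 C=20 D=41] avail[A=24 B=36 C=12 D=41] open={R3,R4,R5,R6}
Step 9: cancel R3 -> on_hand[A=24 B=53 C=20 D=41] avail[A=24 B=40 C=12 D=41] open={R4,R5,R6}
Step 10: commit R6 -> on_hand[A=24 B=53 C=12 D=41] avail[A=24 B=40 C=12 D=41] open={R4,R5}
Step 11: commit R5 -> on_hand[A=24 B=49 C=12 D=41] avail[A=24 B=40 C=12 D=41] open={R4}
Step 12: reserve R7 D 7 -> on_hand[A=24 B=49 C=12 D=41] avail[A=24 B=40 C=12 D=34] open={R4,R7}
Step 13: commit R7 -> on_hand[A=24 B=49 C=12 D=34] avail[A=24 B=40 C=12 D=34] open={R4}
Step 14: reserve R8 A 4 -> on_hand[A=24 B=49 C=12 D=34] avail[A=20 B=40 C=12 D=34] open={R4,R8}
Step 15: commit R4 -> on_hand[A=24 B=40 C=12 D=34] avail[A=20 B=40 C=12 D=34] open={R8}
Step 16: reserve R9 B 4 -> on_hand[A=24 B=40 C=12 D=34] avail[A=20 B=36 C=12 D=34] open={R8,R9}
Step 17: cancel R9 -> on_hand[A=24 B=40 C=12 D=34] avail[A=20 B=40 C=12 D=34] open={R8}
Step 18: reserve R10 C 9 -> on_hand[A=24 B=40 C=12 D=34] avail[A=20 B=40 C=3 D=34] open={R10,R8}
Step 19: reserve R11 B 7 -> on_hand[A=24 B=40 C=12 D=34] avail[A=20 B=33 C=3 D=34] open={R10,R11,R8}
Step 20: commit R10 -> on_hand[A=24 B=40 C=3 D=34] avail[A=20 B=33 C=3 D=34] open={R11,R8}
Step 21: cancel R8 -> on_hand[A=24 B=40 C=3 D=34] avail[A=24 B=33 C=3 D=34] open={R11}
Step 22: reserve R12 B 7 -> on_hand[A=24 B=40 C=3 D=34] avail[A=24 B=26 C=3 D=34] open={R11,R12}
Step 23: reserve R13 B 9 -> on_hand[A=24 B=40 C=3 D=34] avail[A=24 B=17 C=3 D=34] open={R11,R12,R13}
Step 24: reserve R14 C 1 -> on_hand[A=24 B=40 C=3 D=34] avail[A=24 B=17 C=2 D=34] open={R11,R12,R13,R14}

Answer: A: 24
B: 17
C: 2
D: 34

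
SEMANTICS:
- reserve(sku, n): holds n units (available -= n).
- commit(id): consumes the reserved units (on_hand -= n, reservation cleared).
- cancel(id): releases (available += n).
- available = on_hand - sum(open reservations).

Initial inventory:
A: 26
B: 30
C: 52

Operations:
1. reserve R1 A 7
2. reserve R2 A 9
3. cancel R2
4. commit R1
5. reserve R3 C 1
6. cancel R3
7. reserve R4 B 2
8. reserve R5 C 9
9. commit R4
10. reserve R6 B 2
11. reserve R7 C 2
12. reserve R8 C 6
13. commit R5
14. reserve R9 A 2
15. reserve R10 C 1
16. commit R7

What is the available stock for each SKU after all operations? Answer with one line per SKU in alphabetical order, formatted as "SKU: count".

Answer: A: 17
B: 26
C: 34

Derivation:
Step 1: reserve R1 A 7 -> on_hand[A=26 B=30 C=52] avail[A=19 B=30 C=52] open={R1}
Step 2: reserve R2 A 9 -> on_hand[A=26 B=30 C=52] avail[A=10 B=30 C=52] open={R1,R2}
Step 3: cancel R2 -> on_hand[A=26 B=30 C=52] avail[A=19 B=30 C=52] open={R1}
Step 4: commit R1 -> on_hand[A=19 B=30 C=52] avail[A=19 B=30 C=52] open={}
Step 5: reserve R3 C 1 -> on_hand[A=19 B=30 C=52] avail[A=19 B=30 C=51] open={R3}
Step 6: cancel R3 -> on_hand[A=19 B=30 C=52] avail[A=19 B=30 C=52] open={}
Step 7: reserve R4 B 2 -> on_hand[A=19 B=30 C=52] avail[A=19 B=28 C=52] open={R4}
Step 8: reserve R5 C 9 -> on_hand[A=19 B=30 C=52] avail[A=19 B=28 C=43] open={R4,R5}
Step 9: commit R4 -> on_hand[A=19 B=28 C=52] avail[A=19 B=28 C=43] open={R5}
Step 10: reserve R6 B 2 -> on_hand[A=19 B=28 C=52] avail[A=19 B=26 C=43] open={R5,R6}
Step 11: reserve R7 C 2 -> on_hand[A=19 B=28 C=52] avail[A=19 B=26 C=41] open={R5,R6,R7}
Step 12: reserve R8 C 6 -> on_hand[A=19 B=28 C=52] avail[A=19 B=26 C=35] open={R5,R6,R7,R8}
Step 13: commit R5 -> on_hand[A=19 B=28 C=43] avail[A=19 B=26 C=35] open={R6,R7,R8}
Step 14: reserve R9 A 2 -> on_hand[A=19 B=28 C=43] avail[A=17 B=26 C=35] open={R6,R7,R8,R9}
Step 15: reserve R10 C 1 -> on_hand[A=19 B=28 C=43] avail[A=17 B=26 C=34] open={R10,R6,R7,R8,R9}
Step 16: commit R7 -> on_hand[A=19 B=28 C=41] avail[A=17 B=26 C=34] open={R10,R6,R8,R9}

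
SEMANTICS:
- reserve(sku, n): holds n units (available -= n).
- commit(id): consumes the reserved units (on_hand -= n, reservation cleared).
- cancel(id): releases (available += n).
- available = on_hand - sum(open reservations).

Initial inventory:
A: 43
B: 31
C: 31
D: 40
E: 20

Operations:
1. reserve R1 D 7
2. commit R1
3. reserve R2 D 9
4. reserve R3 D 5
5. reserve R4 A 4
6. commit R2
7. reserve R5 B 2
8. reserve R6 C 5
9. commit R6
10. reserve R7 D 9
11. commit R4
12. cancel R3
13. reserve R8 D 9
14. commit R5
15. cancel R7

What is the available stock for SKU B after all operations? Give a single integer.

Step 1: reserve R1 D 7 -> on_hand[A=43 B=31 C=31 D=40 E=20] avail[A=43 B=31 C=31 D=33 E=20] open={R1}
Step 2: commit R1 -> on_hand[A=43 B=31 C=31 D=33 E=20] avail[A=43 B=31 C=31 D=33 E=20] open={}
Step 3: reserve R2 D 9 -> on_hand[A=43 B=31 C=31 D=33 E=20] avail[A=43 B=31 C=31 D=24 E=20] open={R2}
Step 4: reserve R3 D 5 -> on_hand[A=43 B=31 C=31 D=33 E=20] avail[A=43 B=31 C=31 D=19 E=20] open={R2,R3}
Step 5: reserve R4 A 4 -> on_hand[A=43 B=31 C=31 D=33 E=20] avail[A=39 B=31 C=31 D=19 E=20] open={R2,R3,R4}
Step 6: commit R2 -> on_hand[A=43 B=31 C=31 D=24 E=20] avail[A=39 B=31 C=31 D=19 E=20] open={R3,R4}
Step 7: reserve R5 B 2 -> on_hand[A=43 B=31 C=31 D=24 E=20] avail[A=39 B=29 C=31 D=19 E=20] open={R3,R4,R5}
Step 8: reserve R6 C 5 -> on_hand[A=43 B=31 C=31 D=24 E=20] avail[A=39 B=29 C=26 D=19 E=20] open={R3,R4,R5,R6}
Step 9: commit R6 -> on_hand[A=43 B=31 C=26 D=24 E=20] avail[A=39 B=29 C=26 D=19 E=20] open={R3,R4,R5}
Step 10: reserve R7 D 9 -> on_hand[A=43 B=31 C=26 D=24 E=20] avail[A=39 B=29 C=26 D=10 E=20] open={R3,R4,R5,R7}
Step 11: commit R4 -> on_hand[A=39 B=31 C=26 D=24 E=20] avail[A=39 B=29 C=26 D=10 E=20] open={R3,R5,R7}
Step 12: cancel R3 -> on_hand[A=39 B=31 C=26 D=24 E=20] avail[A=39 B=29 C=26 D=15 E=20] open={R5,R7}
Step 13: reserve R8 D 9 -> on_hand[A=39 B=31 C=26 D=24 E=20] avail[A=39 B=29 C=26 D=6 E=20] open={R5,R7,R8}
Step 14: commit R5 -> on_hand[A=39 B=29 C=26 D=24 E=20] avail[A=39 B=29 C=26 D=6 E=20] open={R7,R8}
Step 15: cancel R7 -> on_hand[A=39 B=29 C=26 D=24 E=20] avail[A=39 B=29 C=26 D=15 E=20] open={R8}
Final available[B] = 29

Answer: 29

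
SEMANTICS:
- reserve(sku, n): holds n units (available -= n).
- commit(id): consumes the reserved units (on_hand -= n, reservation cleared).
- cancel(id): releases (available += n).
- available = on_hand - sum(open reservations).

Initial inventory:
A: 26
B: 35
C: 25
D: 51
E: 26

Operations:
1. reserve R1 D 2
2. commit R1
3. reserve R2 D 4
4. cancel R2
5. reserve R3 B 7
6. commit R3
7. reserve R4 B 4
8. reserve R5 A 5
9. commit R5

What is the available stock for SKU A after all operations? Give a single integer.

Step 1: reserve R1 D 2 -> on_hand[A=26 B=35 C=25 D=51 E=26] avail[A=26 B=35 C=25 D=49 E=26] open={R1}
Step 2: commit R1 -> on_hand[A=26 B=35 C=25 D=49 E=26] avail[A=26 B=35 C=25 D=49 E=26] open={}
Step 3: reserve R2 D 4 -> on_hand[A=26 B=35 C=25 D=49 E=26] avail[A=26 B=35 C=25 D=45 E=26] open={R2}
Step 4: cancel R2 -> on_hand[A=26 B=35 C=25 D=49 E=26] avail[A=26 B=35 C=25 D=49 E=26] open={}
Step 5: reserve R3 B 7 -> on_hand[A=26 B=35 C=25 D=49 E=26] avail[A=26 B=28 C=25 D=49 E=26] open={R3}
Step 6: commit R3 -> on_hand[A=26 B=28 C=25 D=49 E=26] avail[A=26 B=28 C=25 D=49 E=26] open={}
Step 7: reserve R4 B 4 -> on_hand[A=26 B=28 C=25 D=49 E=26] avail[A=26 B=24 C=25 D=49 E=26] open={R4}
Step 8: reserve R5 A 5 -> on_hand[A=26 B=28 C=25 D=49 E=26] avail[A=21 B=24 C=25 D=49 E=26] open={R4,R5}
Step 9: commit R5 -> on_hand[A=21 B=28 C=25 D=49 E=26] avail[A=21 B=24 C=25 D=49 E=26] open={R4}
Final available[A] = 21

Answer: 21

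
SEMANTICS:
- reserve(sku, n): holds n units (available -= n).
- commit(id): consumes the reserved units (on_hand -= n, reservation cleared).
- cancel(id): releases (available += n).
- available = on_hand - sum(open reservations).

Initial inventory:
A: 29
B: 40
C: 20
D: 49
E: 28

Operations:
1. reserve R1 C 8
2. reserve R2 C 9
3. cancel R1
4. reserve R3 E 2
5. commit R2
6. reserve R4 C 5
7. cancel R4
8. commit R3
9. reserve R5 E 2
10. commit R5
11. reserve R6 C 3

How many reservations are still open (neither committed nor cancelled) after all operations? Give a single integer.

Step 1: reserve R1 C 8 -> on_hand[A=29 B=40 C=20 D=49 E=28] avail[A=29 B=40 C=12 D=49 E=28] open={R1}
Step 2: reserve R2 C 9 -> on_hand[A=29 B=40 C=20 D=49 E=28] avail[A=29 B=40 C=3 D=49 E=28] open={R1,R2}
Step 3: cancel R1 -> on_hand[A=29 B=40 C=20 D=49 E=28] avail[A=29 B=40 C=11 D=49 E=28] open={R2}
Step 4: reserve R3 E 2 -> on_hand[A=29 B=40 C=20 D=49 E=28] avail[A=29 B=40 C=11 D=49 E=26] open={R2,R3}
Step 5: commit R2 -> on_hand[A=29 B=40 C=11 D=49 E=28] avail[A=29 B=40 C=11 D=49 E=26] open={R3}
Step 6: reserve R4 C 5 -> on_hand[A=29 B=40 C=11 D=49 E=28] avail[A=29 B=40 C=6 D=49 E=26] open={R3,R4}
Step 7: cancel R4 -> on_hand[A=29 B=40 C=11 D=49 E=28] avail[A=29 B=40 C=11 D=49 E=26] open={R3}
Step 8: commit R3 -> on_hand[A=29 B=40 C=11 D=49 E=26] avail[A=29 B=40 C=11 D=49 E=26] open={}
Step 9: reserve R5 E 2 -> on_hand[A=29 B=40 C=11 D=49 E=26] avail[A=29 B=40 C=11 D=49 E=24] open={R5}
Step 10: commit R5 -> on_hand[A=29 B=40 C=11 D=49 E=24] avail[A=29 B=40 C=11 D=49 E=24] open={}
Step 11: reserve R6 C 3 -> on_hand[A=29 B=40 C=11 D=49 E=24] avail[A=29 B=40 C=8 D=49 E=24] open={R6}
Open reservations: ['R6'] -> 1

Answer: 1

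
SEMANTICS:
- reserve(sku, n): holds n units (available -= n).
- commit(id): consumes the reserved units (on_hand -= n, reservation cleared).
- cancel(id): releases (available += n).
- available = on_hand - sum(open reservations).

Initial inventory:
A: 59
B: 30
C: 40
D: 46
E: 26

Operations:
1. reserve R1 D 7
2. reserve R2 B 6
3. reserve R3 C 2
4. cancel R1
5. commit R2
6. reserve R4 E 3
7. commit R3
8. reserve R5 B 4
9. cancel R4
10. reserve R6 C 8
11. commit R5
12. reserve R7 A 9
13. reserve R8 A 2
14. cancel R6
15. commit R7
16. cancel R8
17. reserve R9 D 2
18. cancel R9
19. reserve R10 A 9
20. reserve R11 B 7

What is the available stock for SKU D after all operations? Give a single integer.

Step 1: reserve R1 D 7 -> on_hand[A=59 B=30 C=40 D=46 E=26] avail[A=59 B=30 C=40 D=39 E=26] open={R1}
Step 2: reserve R2 B 6 -> on_hand[A=59 B=30 C=40 D=46 E=26] avail[A=59 B=24 C=40 D=39 E=26] open={R1,R2}
Step 3: reserve R3 C 2 -> on_hand[A=59 B=30 C=40 D=46 E=26] avail[A=59 B=24 C=38 D=39 E=26] open={R1,R2,R3}
Step 4: cancel R1 -> on_hand[A=59 B=30 C=40 D=46 E=26] avail[A=59 B=24 C=38 D=46 E=26] open={R2,R3}
Step 5: commit R2 -> on_hand[A=59 B=24 C=40 D=46 E=26] avail[A=59 B=24 C=38 D=46 E=26] open={R3}
Step 6: reserve R4 E 3 -> on_hand[A=59 B=24 C=40 D=46 E=26] avail[A=59 B=24 C=38 D=46 E=23] open={R3,R4}
Step 7: commit R3 -> on_hand[A=59 B=24 C=38 D=46 E=26] avail[A=59 B=24 C=38 D=46 E=23] open={R4}
Step 8: reserve R5 B 4 -> on_hand[A=59 B=24 C=38 D=46 E=26] avail[A=59 B=20 C=38 D=46 E=23] open={R4,R5}
Step 9: cancel R4 -> on_hand[A=59 B=24 C=38 D=46 E=26] avail[A=59 B=20 C=38 D=46 E=26] open={R5}
Step 10: reserve R6 C 8 -> on_hand[A=59 B=24 C=38 D=46 E=26] avail[A=59 B=20 C=30 D=46 E=26] open={R5,R6}
Step 11: commit R5 -> on_hand[A=59 B=20 C=38 D=46 E=26] avail[A=59 B=20 C=30 D=46 E=26] open={R6}
Step 12: reserve R7 A 9 -> on_hand[A=59 B=20 C=38 D=46 E=26] avail[A=50 B=20 C=30 D=46 E=26] open={R6,R7}
Step 13: reserve R8 A 2 -> on_hand[A=59 B=20 C=38 D=46 E=26] avail[A=48 B=20 C=30 D=46 E=26] open={R6,R7,R8}
Step 14: cancel R6 -> on_hand[A=59 B=20 C=38 D=46 E=26] avail[A=48 B=20 C=38 D=46 E=26] open={R7,R8}
Step 15: commit R7 -> on_hand[A=50 B=20 C=38 D=46 E=26] avail[A=48 B=20 C=38 D=46 E=26] open={R8}
Step 16: cancel R8 -> on_hand[A=50 B=20 C=38 D=46 E=26] avail[A=50 B=20 C=38 D=46 E=26] open={}
Step 17: reserve R9 D 2 -> on_hand[A=50 B=20 C=38 D=46 E=26] avail[A=50 B=20 C=38 D=44 E=26] open={R9}
Step 18: cancel R9 -> on_hand[A=50 B=20 C=38 D=46 E=26] avail[A=50 B=20 C=38 D=46 E=26] open={}
Step 19: reserve R10 A 9 -> on_hand[A=50 B=20 C=38 D=46 E=26] avail[A=41 B=20 C=38 D=46 E=26] open={R10}
Step 20: reserve R11 B 7 -> on_hand[A=50 B=20 C=38 D=46 E=26] avail[A=41 B=13 C=38 D=46 E=26] open={R10,R11}
Final available[D] = 46

Answer: 46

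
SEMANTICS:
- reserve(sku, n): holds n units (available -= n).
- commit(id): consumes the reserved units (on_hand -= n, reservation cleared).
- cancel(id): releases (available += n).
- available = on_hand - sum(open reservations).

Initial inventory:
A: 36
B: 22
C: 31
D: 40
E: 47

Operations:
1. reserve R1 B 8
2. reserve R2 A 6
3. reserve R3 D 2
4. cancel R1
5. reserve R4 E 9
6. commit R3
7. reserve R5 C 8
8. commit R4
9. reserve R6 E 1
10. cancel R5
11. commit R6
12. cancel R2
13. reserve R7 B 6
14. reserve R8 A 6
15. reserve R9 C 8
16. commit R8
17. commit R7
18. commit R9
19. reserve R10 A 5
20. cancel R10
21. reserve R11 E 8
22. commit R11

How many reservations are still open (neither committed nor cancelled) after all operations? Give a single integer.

Step 1: reserve R1 B 8 -> on_hand[A=36 B=22 C=31 D=40 E=47] avail[A=36 B=14 C=31 D=40 E=47] open={R1}
Step 2: reserve R2 A 6 -> on_hand[A=36 B=22 C=31 D=40 E=47] avail[A=30 B=14 C=31 D=40 E=47] open={R1,R2}
Step 3: reserve R3 D 2 -> on_hand[A=36 B=22 C=31 D=40 E=47] avail[A=30 B=14 C=31 D=38 E=47] open={R1,R2,R3}
Step 4: cancel R1 -> on_hand[A=36 B=22 C=31 D=40 E=47] avail[A=30 B=22 C=31 D=38 E=47] open={R2,R3}
Step 5: reserve R4 E 9 -> on_hand[A=36 B=22 C=31 D=40 E=47] avail[A=30 B=22 C=31 D=38 E=38] open={R2,R3,R4}
Step 6: commit R3 -> on_hand[A=36 B=22 C=31 D=38 E=47] avail[A=30 B=22 C=31 D=38 E=38] open={R2,R4}
Step 7: reserve R5 C 8 -> on_hand[A=36 B=22 C=31 D=38 E=47] avail[A=30 B=22 C=23 D=38 E=38] open={R2,R4,R5}
Step 8: commit R4 -> on_hand[A=36 B=22 C=31 D=38 E=38] avail[A=30 B=22 C=23 D=38 E=38] open={R2,R5}
Step 9: reserve R6 E 1 -> on_hand[A=36 B=22 C=31 D=38 E=38] avail[A=30 B=22 C=23 D=38 E=37] open={R2,R5,R6}
Step 10: cancel R5 -> on_hand[A=36 B=22 C=31 D=38 E=38] avail[A=30 B=22 C=31 D=38 E=37] open={R2,R6}
Step 11: commit R6 -> on_hand[A=36 B=22 C=31 D=38 E=37] avail[A=30 B=22 C=31 D=38 E=37] open={R2}
Step 12: cancel R2 -> on_hand[A=36 B=22 C=31 D=38 E=37] avail[A=36 B=22 C=31 D=38 E=37] open={}
Step 13: reserve R7 B 6 -> on_hand[A=36 B=22 C=31 D=38 E=37] avail[A=36 B=16 C=31 D=38 E=37] open={R7}
Step 14: reserve R8 A 6 -> on_hand[A=36 B=22 C=31 D=38 E=37] avail[A=30 B=16 C=31 D=38 E=37] open={R7,R8}
Step 15: reserve R9 C 8 -> on_hand[A=36 B=22 C=31 D=38 E=37] avail[A=30 B=16 C=23 D=38 E=37] open={R7,R8,R9}
Step 16: commit R8 -> on_hand[A=30 B=22 C=31 D=38 E=37] avail[A=30 B=16 C=23 D=38 E=37] open={R7,R9}
Step 17: commit R7 -> on_hand[A=30 B=16 C=31 D=38 E=37] avail[A=30 B=16 C=23 D=38 E=37] open={R9}
Step 18: commit R9 -> on_hand[A=30 B=16 C=23 D=38 E=37] avail[A=30 B=16 C=23 D=38 E=37] open={}
Step 19: reserve R10 A 5 -> on_hand[A=30 B=16 C=23 D=38 E=37] avail[A=25 B=16 C=23 D=38 E=37] open={R10}
Step 20: cancel R10 -> on_hand[A=30 B=16 C=23 D=38 E=37] avail[A=30 B=16 C=23 D=38 E=37] open={}
Step 21: reserve R11 E 8 -> on_hand[A=30 B=16 C=23 D=38 E=37] avail[A=30 B=16 C=23 D=38 E=29] open={R11}
Step 22: commit R11 -> on_hand[A=30 B=16 C=23 D=38 E=29] avail[A=30 B=16 C=23 D=38 E=29] open={}
Open reservations: [] -> 0

Answer: 0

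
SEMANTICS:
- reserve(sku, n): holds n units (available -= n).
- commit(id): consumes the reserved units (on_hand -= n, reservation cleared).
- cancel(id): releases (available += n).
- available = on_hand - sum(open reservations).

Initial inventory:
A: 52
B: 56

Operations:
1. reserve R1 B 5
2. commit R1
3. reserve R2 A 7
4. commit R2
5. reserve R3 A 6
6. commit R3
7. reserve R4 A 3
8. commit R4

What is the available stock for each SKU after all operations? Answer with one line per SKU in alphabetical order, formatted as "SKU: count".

Step 1: reserve R1 B 5 -> on_hand[A=52 B=56] avail[A=52 B=51] open={R1}
Step 2: commit R1 -> on_hand[A=52 B=51] avail[A=52 B=51] open={}
Step 3: reserve R2 A 7 -> on_hand[A=52 B=51] avail[A=45 B=51] open={R2}
Step 4: commit R2 -> on_hand[A=45 B=51] avail[A=45 B=51] open={}
Step 5: reserve R3 A 6 -> on_hand[A=45 B=51] avail[A=39 B=51] open={R3}
Step 6: commit R3 -> on_hand[A=39 B=51] avail[A=39 B=51] open={}
Step 7: reserve R4 A 3 -> on_hand[A=39 B=51] avail[A=36 B=51] open={R4}
Step 8: commit R4 -> on_hand[A=36 B=51] avail[A=36 B=51] open={}

Answer: A: 36
B: 51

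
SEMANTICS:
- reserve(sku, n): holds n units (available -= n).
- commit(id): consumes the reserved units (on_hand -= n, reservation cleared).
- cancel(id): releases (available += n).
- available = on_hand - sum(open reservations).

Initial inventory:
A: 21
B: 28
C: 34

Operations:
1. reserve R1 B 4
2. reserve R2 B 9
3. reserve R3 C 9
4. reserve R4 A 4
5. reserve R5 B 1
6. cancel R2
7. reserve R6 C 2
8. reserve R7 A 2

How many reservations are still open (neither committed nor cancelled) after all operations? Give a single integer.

Step 1: reserve R1 B 4 -> on_hand[A=21 B=28 C=34] avail[A=21 B=24 C=34] open={R1}
Step 2: reserve R2 B 9 -> on_hand[A=21 B=28 C=34] avail[A=21 B=15 C=34] open={R1,R2}
Step 3: reserve R3 C 9 -> on_hand[A=21 B=28 C=34] avail[A=21 B=15 C=25] open={R1,R2,R3}
Step 4: reserve R4 A 4 -> on_hand[A=21 B=28 C=34] avail[A=17 B=15 C=25] open={R1,R2,R3,R4}
Step 5: reserve R5 B 1 -> on_hand[A=21 B=28 C=34] avail[A=17 B=14 C=25] open={R1,R2,R3,R4,R5}
Step 6: cancel R2 -> on_hand[A=21 B=28 C=34] avail[A=17 B=23 C=25] open={R1,R3,R4,R5}
Step 7: reserve R6 C 2 -> on_hand[A=21 B=28 C=34] avail[A=17 B=23 C=23] open={R1,R3,R4,R5,R6}
Step 8: reserve R7 A 2 -> on_hand[A=21 B=28 C=34] avail[A=15 B=23 C=23] open={R1,R3,R4,R5,R6,R7}
Open reservations: ['R1', 'R3', 'R4', 'R5', 'R6', 'R7'] -> 6

Answer: 6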